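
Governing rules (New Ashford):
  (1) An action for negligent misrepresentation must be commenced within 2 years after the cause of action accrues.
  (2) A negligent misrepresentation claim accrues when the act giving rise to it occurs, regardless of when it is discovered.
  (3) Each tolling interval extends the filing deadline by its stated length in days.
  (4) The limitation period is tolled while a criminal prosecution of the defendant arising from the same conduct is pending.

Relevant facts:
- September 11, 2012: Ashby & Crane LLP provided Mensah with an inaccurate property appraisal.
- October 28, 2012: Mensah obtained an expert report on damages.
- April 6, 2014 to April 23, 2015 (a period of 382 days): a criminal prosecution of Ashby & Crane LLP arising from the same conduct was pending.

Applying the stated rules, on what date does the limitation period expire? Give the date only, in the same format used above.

September 28, 2015

The claim accrued on September 11, 2012, when the wrongful act occurred.
Adding the 2 years base period to September 11, 2012 gives a deadline of September 11, 2014, before any tolling.
The period was tolled for 382 days by the pending criminal prosecution (April 6, 2014 to April 23, 2015), pushing the deadline to September 28, 2015.
The other events in the timeline have no effect on the limitation period under the stated rules.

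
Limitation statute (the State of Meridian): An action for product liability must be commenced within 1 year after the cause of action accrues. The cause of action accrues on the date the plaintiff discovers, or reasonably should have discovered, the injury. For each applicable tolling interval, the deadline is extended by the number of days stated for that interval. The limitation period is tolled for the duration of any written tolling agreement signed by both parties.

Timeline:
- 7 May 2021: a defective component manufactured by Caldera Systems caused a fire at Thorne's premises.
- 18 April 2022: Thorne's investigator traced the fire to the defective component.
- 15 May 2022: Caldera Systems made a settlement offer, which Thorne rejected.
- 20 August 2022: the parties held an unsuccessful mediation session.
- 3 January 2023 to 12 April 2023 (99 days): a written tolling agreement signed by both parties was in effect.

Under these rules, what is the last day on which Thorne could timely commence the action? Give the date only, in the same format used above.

The claim did not accrue until Thorne discovered the injury on 18 April 2022; the 7 May 2021 act date does not start the clock under the stated rule.
The untolled deadline — 1 year after 18 April 2022 — is 18 April 2023.
The written tolling agreement from 3 January 2023 to 12 April 2023 tolled the period for 99 days, extending the deadline to 26 July 2023.
The other events in the timeline have no effect on the limitation period under the stated rules.

26 July 2023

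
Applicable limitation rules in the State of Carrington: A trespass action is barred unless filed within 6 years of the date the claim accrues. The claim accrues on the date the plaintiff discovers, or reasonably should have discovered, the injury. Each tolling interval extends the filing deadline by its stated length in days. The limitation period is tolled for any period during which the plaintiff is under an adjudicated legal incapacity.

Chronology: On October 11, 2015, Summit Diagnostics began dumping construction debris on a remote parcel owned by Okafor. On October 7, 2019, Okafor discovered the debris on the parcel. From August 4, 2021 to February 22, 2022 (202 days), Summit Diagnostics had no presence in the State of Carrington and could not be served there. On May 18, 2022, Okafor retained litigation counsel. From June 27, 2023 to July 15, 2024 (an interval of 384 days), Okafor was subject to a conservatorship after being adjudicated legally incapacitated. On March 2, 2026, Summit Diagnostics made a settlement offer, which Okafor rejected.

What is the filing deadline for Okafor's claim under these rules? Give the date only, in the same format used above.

Accrual is tied to discovery, so the period began on October 7, 2019 rather than on October 11, 2015 when the act occurred.
Adding the 6 years base period to October 7, 2019 gives a deadline of October 7, 2025, before any tolling.
The plaintiff's legal incapacity from June 27, 2023 to July 15, 2024 tolled the period for 384 days, extending the deadline to October 26, 2026.
The defendant's absence from the jurisdiction from August 4, 2021 to February 22, 2022 does not toll the period, because no stated rule makes the defendant's absence a tolling event.
The other events in the timeline have no effect on the limitation period under the stated rules.

October 26, 2026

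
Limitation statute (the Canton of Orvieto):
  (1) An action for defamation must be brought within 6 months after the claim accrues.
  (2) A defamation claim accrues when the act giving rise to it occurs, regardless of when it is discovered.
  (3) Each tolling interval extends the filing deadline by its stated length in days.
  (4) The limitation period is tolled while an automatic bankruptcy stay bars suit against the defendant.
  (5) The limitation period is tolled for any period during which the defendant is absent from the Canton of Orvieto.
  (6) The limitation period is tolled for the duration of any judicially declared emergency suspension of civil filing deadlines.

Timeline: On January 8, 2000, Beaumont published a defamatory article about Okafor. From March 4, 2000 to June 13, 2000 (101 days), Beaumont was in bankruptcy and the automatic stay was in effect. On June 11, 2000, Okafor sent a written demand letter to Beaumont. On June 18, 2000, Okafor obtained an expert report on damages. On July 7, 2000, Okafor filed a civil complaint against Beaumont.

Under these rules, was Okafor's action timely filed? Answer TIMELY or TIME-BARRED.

TIMELY

The limitation period began to run on January 8, 2000.
Adding the 6 months base period to January 8, 2000 gives a deadline of July 8, 2000, before any tolling.
The automatic bankruptcy stay from March 4, 2000 to June 13, 2000 tolled the period for 101 days, extending the deadline to October 17, 2000.
Nothing else in the chronology tolls or restarts the period.
The July 7, 2000 filing precedes the October 17, 2000 deadline; the claim is timely.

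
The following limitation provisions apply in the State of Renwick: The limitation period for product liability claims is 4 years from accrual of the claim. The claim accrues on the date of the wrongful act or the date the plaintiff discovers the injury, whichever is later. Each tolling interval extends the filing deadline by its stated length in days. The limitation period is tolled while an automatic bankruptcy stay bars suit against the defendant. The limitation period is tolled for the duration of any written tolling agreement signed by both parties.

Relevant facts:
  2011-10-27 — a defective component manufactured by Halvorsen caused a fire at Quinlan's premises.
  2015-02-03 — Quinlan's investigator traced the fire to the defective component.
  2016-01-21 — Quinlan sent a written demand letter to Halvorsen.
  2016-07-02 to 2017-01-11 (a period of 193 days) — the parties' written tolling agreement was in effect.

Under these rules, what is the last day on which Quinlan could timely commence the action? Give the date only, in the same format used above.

2019-08-15

Because discovery on 2015-02-03 post-dates the 2011-10-27 act, accrual under the later-of rule falls on 2015-02-03.
Adding the 4 years base period to 2015-02-03 gives a deadline of 2019-02-03, before any tolling.
The period was tolled for 193 days by the written tolling agreement (2016-07-02 to 2017-01-11), pushing the deadline to 2019-08-15.
Nothing else in the chronology tolls or restarts the period.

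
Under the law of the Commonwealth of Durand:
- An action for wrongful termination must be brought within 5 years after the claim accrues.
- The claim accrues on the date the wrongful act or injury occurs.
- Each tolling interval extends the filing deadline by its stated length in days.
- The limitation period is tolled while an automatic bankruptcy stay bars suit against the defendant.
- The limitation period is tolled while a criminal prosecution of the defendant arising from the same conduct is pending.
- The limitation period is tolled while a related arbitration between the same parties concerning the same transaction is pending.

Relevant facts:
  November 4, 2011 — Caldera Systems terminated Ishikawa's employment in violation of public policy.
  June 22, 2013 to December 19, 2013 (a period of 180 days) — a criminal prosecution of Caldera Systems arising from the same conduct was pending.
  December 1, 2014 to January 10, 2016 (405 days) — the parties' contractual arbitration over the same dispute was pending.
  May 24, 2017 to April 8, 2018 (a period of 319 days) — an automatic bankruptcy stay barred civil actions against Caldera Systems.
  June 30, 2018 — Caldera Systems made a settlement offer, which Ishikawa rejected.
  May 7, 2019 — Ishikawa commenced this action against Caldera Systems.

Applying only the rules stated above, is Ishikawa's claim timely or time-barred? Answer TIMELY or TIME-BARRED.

TIME-BARRED

The claim accrued on November 4, 2011, when the wrongful act occurred.
The untolled deadline — 5 years after November 4, 2011 — is November 4, 2016.
The period was tolled for 180 days by the pending criminal prosecution (June 22, 2013 to December 19, 2013), pushing the deadline to May 3, 2017.
Because the pending related arbitration ran from December 1, 2014 to January 10, 2016, the deadline is extended by 405 days to June 12, 2018.
The automatic bankruptcy stay from May 24, 2017 to April 8, 2018 tolled the period for 319 days, extending the deadline to April 27, 2019.
None of the other events listed affects the running of the period under the stated rules.
Ishikawa filed on May 7, 2019, after the April 27, 2019 deadline, so the action is time-barred.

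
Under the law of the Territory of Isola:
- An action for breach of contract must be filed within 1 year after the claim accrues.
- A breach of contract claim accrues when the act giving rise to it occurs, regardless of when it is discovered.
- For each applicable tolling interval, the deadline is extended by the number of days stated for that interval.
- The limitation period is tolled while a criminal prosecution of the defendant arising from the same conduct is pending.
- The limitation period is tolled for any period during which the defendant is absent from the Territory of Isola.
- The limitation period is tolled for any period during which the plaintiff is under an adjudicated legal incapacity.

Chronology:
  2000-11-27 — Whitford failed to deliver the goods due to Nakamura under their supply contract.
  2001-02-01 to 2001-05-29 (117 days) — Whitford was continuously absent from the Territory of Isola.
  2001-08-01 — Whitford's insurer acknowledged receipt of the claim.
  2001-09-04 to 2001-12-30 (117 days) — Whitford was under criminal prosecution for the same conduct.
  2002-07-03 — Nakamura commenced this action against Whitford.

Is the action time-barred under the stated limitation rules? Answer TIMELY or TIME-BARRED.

The claim accrued on 2000-11-27, the date of the act.
The untolled deadline — 1 year after 2000-11-27 — is 2001-11-27.
The defendant's absence from the jurisdiction from 2001-02-01 to 2001-05-29 tolled the period for 117 days, extending the deadline to 2002-03-24.
Because the pending criminal prosecution ran from 2001-09-04 to 2001-12-30, the deadline is extended by 117 days to 2002-07-19.
None of the other events listed affects the running of the period under the stated rules.
Nakamura filed on 2002-07-03, before the 2002-07-19 deadline, so the action is timely.

TIMELY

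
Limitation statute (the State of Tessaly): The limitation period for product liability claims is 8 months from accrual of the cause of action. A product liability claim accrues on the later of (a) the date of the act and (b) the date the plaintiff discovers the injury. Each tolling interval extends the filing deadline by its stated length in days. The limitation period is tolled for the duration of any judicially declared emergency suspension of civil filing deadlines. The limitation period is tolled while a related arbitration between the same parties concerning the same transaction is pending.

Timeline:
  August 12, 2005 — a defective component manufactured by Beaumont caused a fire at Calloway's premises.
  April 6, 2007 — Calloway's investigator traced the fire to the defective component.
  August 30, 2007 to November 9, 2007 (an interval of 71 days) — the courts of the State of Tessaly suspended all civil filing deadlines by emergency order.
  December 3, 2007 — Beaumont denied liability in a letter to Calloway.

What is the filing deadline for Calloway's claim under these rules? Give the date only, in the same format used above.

Taking the later of the act (August 12, 2005) and discovery (April 6, 2007), the claim accrued on April 6, 2007.
Adding the 8 months base period to April 6, 2007 gives a deadline of December 6, 2007, before any tolling.
Because the emergency suspension of filing deadlines ran from August 30, 2007 to November 9, 2007, the deadline is extended by 71 days to February 15, 2008.
None of the other events listed affects the running of the period under the stated rules.

February 15, 2008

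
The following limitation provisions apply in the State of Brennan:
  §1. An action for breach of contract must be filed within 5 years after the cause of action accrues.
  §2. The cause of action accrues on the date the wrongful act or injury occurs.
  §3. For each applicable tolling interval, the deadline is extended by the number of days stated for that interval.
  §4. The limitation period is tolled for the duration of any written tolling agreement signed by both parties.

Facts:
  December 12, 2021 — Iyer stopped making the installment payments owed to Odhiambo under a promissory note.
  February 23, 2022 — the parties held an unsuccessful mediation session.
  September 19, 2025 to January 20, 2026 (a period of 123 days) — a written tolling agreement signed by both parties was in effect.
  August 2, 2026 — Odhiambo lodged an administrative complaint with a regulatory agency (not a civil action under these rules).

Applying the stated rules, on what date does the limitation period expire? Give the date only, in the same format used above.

The cause of action accrued on December 12, 2021, the date of the act.
The untolled deadline — 5 years after December 12, 2021 — is December 12, 2026.
The written tolling agreement from September 19, 2025 to January 20, 2026 tolled the period for 123 days, extending the deadline to April 14, 2027.
Nothing else in the chronology tolls or restarts the period.

April 14, 2027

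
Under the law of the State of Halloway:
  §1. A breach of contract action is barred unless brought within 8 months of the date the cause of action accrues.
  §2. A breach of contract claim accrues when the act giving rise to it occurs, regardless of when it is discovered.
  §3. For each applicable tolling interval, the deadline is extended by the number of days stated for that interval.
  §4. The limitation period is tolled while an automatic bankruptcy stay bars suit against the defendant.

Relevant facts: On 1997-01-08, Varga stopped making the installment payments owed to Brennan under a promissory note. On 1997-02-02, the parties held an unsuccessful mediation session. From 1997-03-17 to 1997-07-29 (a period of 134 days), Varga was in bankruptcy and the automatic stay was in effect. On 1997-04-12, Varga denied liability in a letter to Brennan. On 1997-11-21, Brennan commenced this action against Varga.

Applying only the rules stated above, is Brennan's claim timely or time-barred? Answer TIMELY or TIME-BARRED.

TIMELY

The claim accrued on 1997-01-08, when the wrongful act occurred.
Adding the 8 months base period to 1997-01-08 gives a deadline of 1997-09-08, before any tolling.
The automatic bankruptcy stay from 1997-03-17 to 1997-07-29 tolled the period for 134 days, extending the deadline to 1998-01-20.
Nothing else in the chronology tolls or restarts the period.
The 1997-11-21 filing precedes the 1998-01-20 deadline; the claim is timely.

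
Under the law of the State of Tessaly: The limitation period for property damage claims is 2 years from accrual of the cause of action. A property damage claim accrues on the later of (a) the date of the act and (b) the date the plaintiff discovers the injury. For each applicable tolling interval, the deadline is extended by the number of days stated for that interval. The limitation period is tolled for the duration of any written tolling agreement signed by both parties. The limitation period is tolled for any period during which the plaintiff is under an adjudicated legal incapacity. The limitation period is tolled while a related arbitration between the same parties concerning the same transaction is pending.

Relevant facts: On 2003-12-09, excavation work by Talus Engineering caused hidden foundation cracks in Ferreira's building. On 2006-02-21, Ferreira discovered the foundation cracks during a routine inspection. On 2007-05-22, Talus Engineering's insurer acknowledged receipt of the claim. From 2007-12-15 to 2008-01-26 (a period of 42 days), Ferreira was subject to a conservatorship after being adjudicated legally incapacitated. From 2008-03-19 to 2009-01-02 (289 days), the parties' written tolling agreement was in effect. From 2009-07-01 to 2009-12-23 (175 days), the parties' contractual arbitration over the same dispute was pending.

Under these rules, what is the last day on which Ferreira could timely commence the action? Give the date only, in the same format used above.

Because discovery on 2006-02-21 post-dates the 2003-12-09 act, accrual under the later-of rule falls on 2006-02-21.
2 years from 2006-02-21 is 2008-02-21.
Because the plaintiff's legal incapacity ran from 2007-12-15 to 2008-01-26, the deadline is extended by 42 days to 2008-04-03.
The written tolling agreement from 2008-03-19 to 2009-01-02 tolled the period for 289 days, extending the deadline to 2009-01-17.
The pending related arbitration from 2009-07-01 to 2009-12-23 began after the period had already run on 2009-01-17, so it has no tolling effect.
None of the other events listed affects the running of the period under the stated rules.

2009-01-17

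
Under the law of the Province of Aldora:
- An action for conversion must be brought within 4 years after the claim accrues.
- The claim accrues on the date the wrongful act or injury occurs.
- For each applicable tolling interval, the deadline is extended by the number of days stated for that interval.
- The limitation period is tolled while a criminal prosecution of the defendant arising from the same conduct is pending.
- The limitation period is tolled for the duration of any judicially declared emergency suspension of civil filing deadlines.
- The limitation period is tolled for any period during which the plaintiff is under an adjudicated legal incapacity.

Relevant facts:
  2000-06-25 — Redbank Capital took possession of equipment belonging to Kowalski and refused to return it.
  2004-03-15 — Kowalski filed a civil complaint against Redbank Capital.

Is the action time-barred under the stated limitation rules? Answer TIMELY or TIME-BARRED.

The claim accrued on 2000-06-25, the date of the act.
Adding the 4 years base period to 2000-06-25 gives a deadline of 2004-06-25, before any tolling.
Filing on 2004-03-15 beat the 2004-06-25 deadline — the action is timely.

TIMELY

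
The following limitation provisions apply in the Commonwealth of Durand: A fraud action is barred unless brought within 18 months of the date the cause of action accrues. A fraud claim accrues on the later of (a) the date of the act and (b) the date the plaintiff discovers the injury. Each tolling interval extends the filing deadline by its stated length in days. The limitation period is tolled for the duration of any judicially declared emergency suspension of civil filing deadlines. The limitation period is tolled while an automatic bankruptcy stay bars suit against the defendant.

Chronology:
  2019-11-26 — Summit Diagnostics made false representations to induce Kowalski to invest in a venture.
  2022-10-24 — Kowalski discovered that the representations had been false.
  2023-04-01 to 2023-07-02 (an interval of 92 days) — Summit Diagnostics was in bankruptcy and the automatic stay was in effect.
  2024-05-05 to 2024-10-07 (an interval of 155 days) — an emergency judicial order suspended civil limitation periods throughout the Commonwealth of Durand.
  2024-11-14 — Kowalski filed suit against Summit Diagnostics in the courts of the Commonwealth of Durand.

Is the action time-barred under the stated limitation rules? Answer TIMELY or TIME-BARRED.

The claim accrued on 2022-10-24 — the later of the 2019-11-26 act and the 2022-10-24 discovery.
Adding the 18 months base period to 2022-10-24 gives a deadline of 2024-04-24, before any tolling.
The automatic bankruptcy stay from 2023-04-01 to 2023-07-02 tolled the period for 92 days, extending the deadline to 2024-07-25.
The period was tolled for 155 days by the emergency suspension of filing deadlines (2024-05-05 to 2024-10-07), pushing the deadline to 2024-12-27.
Kowalski filed on 2024-11-14, before the 2024-12-27 deadline, so the action is timely.

TIMELY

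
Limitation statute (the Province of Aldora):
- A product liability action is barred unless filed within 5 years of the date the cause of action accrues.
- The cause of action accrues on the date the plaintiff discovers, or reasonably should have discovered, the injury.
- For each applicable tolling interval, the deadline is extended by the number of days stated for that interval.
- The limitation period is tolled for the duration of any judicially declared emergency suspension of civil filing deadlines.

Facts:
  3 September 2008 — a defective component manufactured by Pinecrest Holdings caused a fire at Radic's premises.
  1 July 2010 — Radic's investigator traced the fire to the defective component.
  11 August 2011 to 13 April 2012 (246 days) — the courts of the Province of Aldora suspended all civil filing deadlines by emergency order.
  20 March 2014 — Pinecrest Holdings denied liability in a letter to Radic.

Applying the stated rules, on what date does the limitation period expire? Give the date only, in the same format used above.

3 March 2016

Accrual is tied to discovery, so the period began on 1 July 2010 rather than on 3 September 2008 when the act occurred.
5 years from 1 July 2010 is 1 July 2015.
The period was tolled for 246 days by the emergency suspension of filing deadlines (11 August 2011 to 13 April 2012), pushing the deadline to 3 March 2016.
The other events in the timeline have no effect on the limitation period under the stated rules.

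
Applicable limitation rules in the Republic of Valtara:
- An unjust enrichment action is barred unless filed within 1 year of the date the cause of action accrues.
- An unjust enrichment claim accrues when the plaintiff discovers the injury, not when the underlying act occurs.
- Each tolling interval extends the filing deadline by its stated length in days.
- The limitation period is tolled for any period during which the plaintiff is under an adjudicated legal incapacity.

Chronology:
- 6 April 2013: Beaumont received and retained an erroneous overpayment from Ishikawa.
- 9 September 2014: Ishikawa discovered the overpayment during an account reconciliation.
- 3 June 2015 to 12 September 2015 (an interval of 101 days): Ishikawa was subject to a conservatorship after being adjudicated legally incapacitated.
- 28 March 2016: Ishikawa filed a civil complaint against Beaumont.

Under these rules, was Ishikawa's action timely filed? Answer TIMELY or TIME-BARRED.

Under the discovery rule, the claim accrued on 9 September 2014, when Ishikawa discovered the injury — not on the 6 April 2013 date of the underlying act.
1 year from 9 September 2014 is 9 September 2015.
The plaintiff's legal incapacity from 3 June 2015 to 12 September 2015 tolled the period for 101 days, extending the deadline to 19 December 2015.
The 28 March 2016 filing falls after the 19 December 2015 deadline; the claim is time-barred.

TIME-BARRED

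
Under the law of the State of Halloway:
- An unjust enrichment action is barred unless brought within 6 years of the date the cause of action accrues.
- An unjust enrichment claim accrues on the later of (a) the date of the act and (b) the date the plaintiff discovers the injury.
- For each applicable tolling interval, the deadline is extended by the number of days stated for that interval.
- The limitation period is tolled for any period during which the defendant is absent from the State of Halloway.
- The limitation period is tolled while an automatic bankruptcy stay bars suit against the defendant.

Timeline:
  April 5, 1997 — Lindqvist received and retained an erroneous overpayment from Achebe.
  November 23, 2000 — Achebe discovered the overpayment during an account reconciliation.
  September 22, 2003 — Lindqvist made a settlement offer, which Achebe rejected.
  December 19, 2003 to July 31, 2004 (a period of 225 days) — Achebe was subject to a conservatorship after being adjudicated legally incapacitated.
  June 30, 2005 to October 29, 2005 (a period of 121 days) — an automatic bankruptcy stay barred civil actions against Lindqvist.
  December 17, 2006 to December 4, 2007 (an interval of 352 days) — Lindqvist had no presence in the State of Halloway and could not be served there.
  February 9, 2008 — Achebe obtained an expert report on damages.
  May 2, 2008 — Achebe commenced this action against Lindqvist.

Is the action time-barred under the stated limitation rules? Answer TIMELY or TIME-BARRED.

Because discovery on November 23, 2000 post-dates the April 5, 1997 act, accrual under the later-of rule falls on November 23, 2000.
6 years from November 23, 2000 is November 23, 2006.
Because the automatic bankruptcy stay ran from June 30, 2005 to October 29, 2005, the deadline is extended by 121 days to March 24, 2007.
The defendant's absence from the jurisdiction from December 17, 2006 to December 4, 2007 tolled the period for 352 days, extending the deadline to March 10, 2008.
The plaintiff's legal incapacity from December 19, 2003 to July 31, 2004 does not toll the period, because no stated rule makes the plaintiff's incapacity a tolling event.
Nothing else in the chronology tolls or restarts the period.
Filing on May 2, 2008 missed the March 10, 2008 deadline — the action is time-barred.

TIME-BARRED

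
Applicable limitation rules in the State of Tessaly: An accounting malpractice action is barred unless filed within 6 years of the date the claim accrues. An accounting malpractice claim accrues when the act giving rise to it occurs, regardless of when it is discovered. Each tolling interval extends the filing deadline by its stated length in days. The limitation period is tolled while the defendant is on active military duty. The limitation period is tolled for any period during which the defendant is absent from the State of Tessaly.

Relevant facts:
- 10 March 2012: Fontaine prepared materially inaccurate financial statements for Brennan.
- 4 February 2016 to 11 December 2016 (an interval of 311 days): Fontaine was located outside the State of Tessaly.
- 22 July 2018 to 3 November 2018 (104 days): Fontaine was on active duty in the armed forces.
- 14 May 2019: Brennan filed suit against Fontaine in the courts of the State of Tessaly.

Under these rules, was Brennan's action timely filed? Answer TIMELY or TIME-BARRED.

The limitation period began to run on 10 March 2012.
6 years from 10 March 2012 is 10 March 2018.
The period was tolled for 311 days by the defendant's absence from the jurisdiction (4 February 2016 to 11 December 2016), pushing the deadline to 15 January 2019.
The defendant's active military service from 22 July 2018 to 3 November 2018 tolled the period for 104 days, extending the deadline to 29 April 2019.
Filing on 14 May 2019 missed the 29 April 2019 deadline — the action is time-barred.

TIME-BARRED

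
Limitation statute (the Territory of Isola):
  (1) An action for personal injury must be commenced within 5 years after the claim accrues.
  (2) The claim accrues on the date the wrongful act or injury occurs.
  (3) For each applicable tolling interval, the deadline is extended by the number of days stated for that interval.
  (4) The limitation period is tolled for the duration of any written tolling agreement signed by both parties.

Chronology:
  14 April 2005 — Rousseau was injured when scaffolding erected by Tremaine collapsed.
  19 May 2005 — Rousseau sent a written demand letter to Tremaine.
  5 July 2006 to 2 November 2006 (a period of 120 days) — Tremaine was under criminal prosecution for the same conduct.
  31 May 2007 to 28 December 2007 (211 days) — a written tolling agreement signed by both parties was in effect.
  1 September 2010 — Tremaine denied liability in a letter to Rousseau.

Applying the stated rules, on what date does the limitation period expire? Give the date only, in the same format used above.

The claim accrued on 14 April 2005, when the wrongful act occurred.
The untolled deadline — 5 years after 14 April 2005 — is 14 April 2010.
The written tolling agreement from 31 May 2007 to 28 December 2007 tolled the period for 211 days, extending the deadline to 11 November 2010.
The pending criminal prosecution from 5 July 2006 to 2 November 2006 does not toll the period, because no stated rule makes a criminal prosecution a tolling event.
Nothing else in the chronology tolls or restarts the period.

11 November 2010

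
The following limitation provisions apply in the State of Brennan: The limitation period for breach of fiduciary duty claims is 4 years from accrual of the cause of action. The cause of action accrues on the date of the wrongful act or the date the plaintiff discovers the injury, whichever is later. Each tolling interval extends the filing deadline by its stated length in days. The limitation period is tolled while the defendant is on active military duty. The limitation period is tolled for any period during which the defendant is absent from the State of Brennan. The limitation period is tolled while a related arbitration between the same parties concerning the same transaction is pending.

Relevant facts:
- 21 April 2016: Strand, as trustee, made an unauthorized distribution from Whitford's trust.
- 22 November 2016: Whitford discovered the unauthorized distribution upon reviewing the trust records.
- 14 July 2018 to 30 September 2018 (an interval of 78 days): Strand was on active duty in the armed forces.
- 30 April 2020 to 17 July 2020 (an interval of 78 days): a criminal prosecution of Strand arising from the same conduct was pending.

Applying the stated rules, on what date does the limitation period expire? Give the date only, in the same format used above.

Taking the later of the act (21 April 2016) and discovery (22 November 2016), the claim accrued on 22 November 2016.
The untolled deadline — 4 years after 22 November 2016 — is 22 November 2020.
The period was tolled for 78 days by the defendant's active military service (14 July 2018 to 30 September 2018), pushing the deadline to 8 February 2021.
No stated provision tolls the period for a criminal prosecution, so the interval from 30 April 2020 to 17 July 2020 has no effect on the deadline.

8 February 2021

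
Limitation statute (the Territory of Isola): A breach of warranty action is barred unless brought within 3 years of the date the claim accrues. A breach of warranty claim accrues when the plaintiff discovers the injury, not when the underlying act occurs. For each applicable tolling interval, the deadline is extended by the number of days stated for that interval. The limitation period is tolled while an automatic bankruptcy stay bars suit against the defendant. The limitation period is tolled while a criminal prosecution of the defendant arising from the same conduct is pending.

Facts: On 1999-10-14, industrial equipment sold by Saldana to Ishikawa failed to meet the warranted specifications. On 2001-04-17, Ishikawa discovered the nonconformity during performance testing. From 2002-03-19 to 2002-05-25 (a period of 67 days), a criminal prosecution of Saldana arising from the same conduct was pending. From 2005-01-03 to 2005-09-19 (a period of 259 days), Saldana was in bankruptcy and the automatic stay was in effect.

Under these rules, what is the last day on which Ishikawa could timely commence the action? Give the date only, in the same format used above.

2004-06-23

The claim did not accrue until Ishikawa discovered the injury on 2001-04-17; the 1999-10-14 act date does not start the clock under the stated rule.
Adding the 3 years base period to 2001-04-17 gives a deadline of 2004-04-17, before any tolling.
The period was tolled for 67 days by the pending criminal prosecution (2002-03-19 to 2002-05-25), pushing the deadline to 2004-06-23.
By the time the automatic bankruptcy stay began on 2005-01-03, the limitation period had already expired on 2004-06-23; that interval cannot revive it.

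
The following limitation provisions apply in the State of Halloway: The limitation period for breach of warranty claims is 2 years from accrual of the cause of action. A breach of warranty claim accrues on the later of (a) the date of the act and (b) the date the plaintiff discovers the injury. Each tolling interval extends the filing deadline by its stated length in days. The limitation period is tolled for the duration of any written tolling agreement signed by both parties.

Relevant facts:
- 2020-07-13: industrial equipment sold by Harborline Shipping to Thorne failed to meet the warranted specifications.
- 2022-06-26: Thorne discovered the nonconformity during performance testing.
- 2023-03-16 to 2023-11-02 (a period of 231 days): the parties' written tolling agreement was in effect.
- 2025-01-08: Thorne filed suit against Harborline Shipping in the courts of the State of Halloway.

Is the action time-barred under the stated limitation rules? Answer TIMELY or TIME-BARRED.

The claim accrued on 2022-06-26 — the later of the 2020-07-13 act and the 2022-06-26 discovery.
2 years from 2022-06-26 is 2024-06-26.
Because the written tolling agreement ran from 2023-03-16 to 2023-11-02, the deadline is extended by 231 days to 2025-02-12.
The 2025-01-08 filing precedes the 2025-02-12 deadline; the claim is timely.

TIMELY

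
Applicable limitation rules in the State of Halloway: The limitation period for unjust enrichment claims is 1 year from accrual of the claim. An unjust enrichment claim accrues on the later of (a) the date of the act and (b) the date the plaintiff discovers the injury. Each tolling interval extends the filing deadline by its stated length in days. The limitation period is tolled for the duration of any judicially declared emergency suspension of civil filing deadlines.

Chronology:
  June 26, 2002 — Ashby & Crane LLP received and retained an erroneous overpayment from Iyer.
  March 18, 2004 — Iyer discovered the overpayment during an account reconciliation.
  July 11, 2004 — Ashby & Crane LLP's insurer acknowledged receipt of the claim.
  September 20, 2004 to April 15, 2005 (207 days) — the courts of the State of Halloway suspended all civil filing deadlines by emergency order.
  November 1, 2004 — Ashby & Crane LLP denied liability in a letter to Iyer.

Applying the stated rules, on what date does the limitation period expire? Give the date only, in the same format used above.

October 11, 2005

Taking the later of the act (June 26, 2002) and discovery (March 18, 2004), the claim accrued on March 18, 2004.
1 year from March 18, 2004 is March 18, 2005.
The emergency suspension of filing deadlines from September 20, 2004 to April 15, 2005 tolled the period for 207 days, extending the deadline to October 11, 2005.
Nothing else in the chronology tolls or restarts the period.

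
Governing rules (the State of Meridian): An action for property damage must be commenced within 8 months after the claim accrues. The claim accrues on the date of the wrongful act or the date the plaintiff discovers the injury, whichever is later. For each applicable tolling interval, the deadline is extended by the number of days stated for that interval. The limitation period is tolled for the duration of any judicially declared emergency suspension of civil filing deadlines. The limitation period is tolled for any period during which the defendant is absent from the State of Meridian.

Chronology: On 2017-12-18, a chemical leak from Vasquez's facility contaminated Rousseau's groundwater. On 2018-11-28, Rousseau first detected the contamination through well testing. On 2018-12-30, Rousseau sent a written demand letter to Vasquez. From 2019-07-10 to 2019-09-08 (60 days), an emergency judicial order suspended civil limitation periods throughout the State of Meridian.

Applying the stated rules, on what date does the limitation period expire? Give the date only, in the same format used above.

2019-09-26

Taking the later of the act (2017-12-18) and discovery (2018-11-28), the claim accrued on 2018-11-28.
The untolled deadline — 8 months after 2018-11-28 — is 2019-07-28.
The emergency suspension of filing deadlines from 2019-07-10 to 2019-09-08 tolled the period for 60 days, extending the deadline to 2019-09-26.
The other events in the timeline have no effect on the limitation period under the stated rules.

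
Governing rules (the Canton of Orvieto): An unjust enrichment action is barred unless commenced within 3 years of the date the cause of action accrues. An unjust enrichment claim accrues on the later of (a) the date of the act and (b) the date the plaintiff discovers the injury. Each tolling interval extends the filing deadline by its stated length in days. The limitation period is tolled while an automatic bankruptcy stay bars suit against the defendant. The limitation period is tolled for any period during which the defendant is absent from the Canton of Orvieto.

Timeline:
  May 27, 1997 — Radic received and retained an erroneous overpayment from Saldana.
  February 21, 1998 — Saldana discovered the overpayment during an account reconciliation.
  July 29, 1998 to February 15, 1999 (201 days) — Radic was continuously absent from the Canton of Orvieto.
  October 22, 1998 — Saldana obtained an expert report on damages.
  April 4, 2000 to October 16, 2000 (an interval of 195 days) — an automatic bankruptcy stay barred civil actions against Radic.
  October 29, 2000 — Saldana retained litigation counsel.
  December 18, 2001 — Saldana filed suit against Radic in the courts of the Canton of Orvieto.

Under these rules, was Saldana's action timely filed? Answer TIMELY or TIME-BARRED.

TIMELY

Because discovery on February 21, 1998 post-dates the May 27, 1997 act, accrual under the later-of rule falls on February 21, 1998.
3 years from February 21, 1998 is February 21, 2001.
The period was tolled for 201 days by the defendant's absence from the jurisdiction (July 29, 1998 to February 15, 1999), pushing the deadline to September 10, 2001.
The period was tolled for 195 days by the automatic bankruptcy stay (April 4, 2000 to October 16, 2000), pushing the deadline to March 24, 2002.
None of the other events listed affects the running of the period under the stated rules.
Filing on December 18, 2001 beat the March 24, 2002 deadline — the action is timely.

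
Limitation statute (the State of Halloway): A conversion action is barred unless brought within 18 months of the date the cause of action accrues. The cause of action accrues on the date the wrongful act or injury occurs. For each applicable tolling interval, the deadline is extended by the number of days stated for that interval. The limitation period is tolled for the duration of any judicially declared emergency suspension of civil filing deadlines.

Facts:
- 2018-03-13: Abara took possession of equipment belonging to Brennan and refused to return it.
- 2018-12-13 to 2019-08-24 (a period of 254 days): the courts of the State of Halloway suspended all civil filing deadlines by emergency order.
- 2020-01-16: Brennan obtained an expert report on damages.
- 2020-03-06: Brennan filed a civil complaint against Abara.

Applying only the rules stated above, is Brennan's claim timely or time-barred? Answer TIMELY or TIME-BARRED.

TIMELY

The cause of action accrued on 2018-03-13, the date of the act.
18 months from 2018-03-13 is 2019-09-13.
Because the emergency suspension of filing deadlines ran from 2018-12-13 to 2019-08-24, the deadline is extended by 254 days to 2020-05-24.
The other events in the timeline have no effect on the limitation period under the stated rules.
Filing on 2020-03-06 beat the 2020-05-24 deadline — the action is timely.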